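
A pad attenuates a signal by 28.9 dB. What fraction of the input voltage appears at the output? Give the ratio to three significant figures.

Voltage ratio = 10^(dB/20).
10^(-28.9/20) = 10^(-1.445) = 0.0359.

0.0359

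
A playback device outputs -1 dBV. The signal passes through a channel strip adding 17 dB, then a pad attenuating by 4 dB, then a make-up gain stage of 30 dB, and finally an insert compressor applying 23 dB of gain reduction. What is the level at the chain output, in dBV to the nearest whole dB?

+19 dBV

Cascaded gains and losses add directly in dB.
-1 + 17 − 4 + 30 − 23 = +19 dBV.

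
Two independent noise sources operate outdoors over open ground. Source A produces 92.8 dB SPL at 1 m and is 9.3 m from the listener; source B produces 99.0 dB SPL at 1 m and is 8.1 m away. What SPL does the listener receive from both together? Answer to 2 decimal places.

At the listener: L_A = 92.8 − 20·log₁₀(9.3) = 73.430 dB; L_B = 99.0 − 20·log₁₀(8.1) = 80.830 dB.
Combined: 10·log₁₀(10^(73.430/10)+10^(80.830/10)) = 81.56 dB SPL.

81.56 dB SPL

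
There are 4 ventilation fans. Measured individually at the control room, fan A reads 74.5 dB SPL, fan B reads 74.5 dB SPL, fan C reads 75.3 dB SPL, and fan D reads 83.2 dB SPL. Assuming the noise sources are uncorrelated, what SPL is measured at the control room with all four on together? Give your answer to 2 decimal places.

84.76 dB SPL

Incoherent sources sum as intensities:
L_total = 10·log₁₀(10^(74.5/10) + 10^(74.5/10) + 10^(75.3/10) + 10^(83.2/10)) = 10·log₁₀(299200000) = 84.76 dB SPL.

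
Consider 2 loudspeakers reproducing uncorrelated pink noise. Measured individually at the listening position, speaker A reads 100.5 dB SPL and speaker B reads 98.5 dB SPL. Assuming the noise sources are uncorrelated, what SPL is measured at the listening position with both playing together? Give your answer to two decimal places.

102.62 dB SPL

Uncorrelated sources add in intensity (power), not in dB.
L_total = 10·log₁₀(10^(100.5/10) + 10^(98.5/10)) = 10·log₁₀(18300000000) = 102.62 dB SPL.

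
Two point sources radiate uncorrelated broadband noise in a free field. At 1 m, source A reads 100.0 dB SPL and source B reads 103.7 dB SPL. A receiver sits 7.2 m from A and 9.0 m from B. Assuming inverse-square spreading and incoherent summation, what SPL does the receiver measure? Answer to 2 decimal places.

86.83 dB SPL

At the listener: L_A = 100.0 − 20·log₁₀(7.2) = 82.853 dB; L_B = 103.7 − 20·log₁₀(9.0) = 84.615 dB.
Combined: 10·log₁₀(10^(82.853/10)+10^(84.615/10)) = 86.83 dB SPL.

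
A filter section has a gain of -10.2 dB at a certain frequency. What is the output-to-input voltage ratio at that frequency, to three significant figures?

Voltage ratio = 10^(dB/20).
10^(-10.2/20) = 10^(-0.5100) = 0.309.

0.309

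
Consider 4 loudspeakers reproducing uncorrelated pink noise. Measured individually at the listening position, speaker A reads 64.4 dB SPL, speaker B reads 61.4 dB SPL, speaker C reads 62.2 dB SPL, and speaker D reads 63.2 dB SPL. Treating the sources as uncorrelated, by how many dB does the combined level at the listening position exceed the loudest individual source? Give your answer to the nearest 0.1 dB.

4.6 dB

Add the sources as powers (linear), then convert back to dB:
L_total = 10·log₁₀(10^(64.4/10) + 10^(61.4/10) + 10^(62.2/10) + 10^(63.2/10)) = 68.97 dB SPL.
Excess over the loudest (64.4 dB): 68.97 − 64.4 = 4.6 dB.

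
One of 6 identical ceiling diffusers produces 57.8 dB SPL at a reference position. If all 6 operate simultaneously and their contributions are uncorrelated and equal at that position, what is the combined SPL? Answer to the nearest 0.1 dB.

6 equal incoherent sources raise the level by 10·log₁₀(6) = 7.78 dB.
L_total = 57.8 + 7.78 = 65.6 dB SPL.

65.6 dB SPL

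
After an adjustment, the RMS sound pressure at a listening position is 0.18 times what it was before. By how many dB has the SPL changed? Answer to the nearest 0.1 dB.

Sound pressure is an amplitude quantity: ΔL = 20·log₁₀(p₂/p₁).
20·log₁₀(0.18) = -14.9 dB.

-14.9 dB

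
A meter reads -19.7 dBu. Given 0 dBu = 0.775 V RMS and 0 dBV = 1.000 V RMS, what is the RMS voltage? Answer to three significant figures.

0.0802 V

V = 0.775 V × 10^(-19.7/20).
= 0.775 × 0.1035 = 0.0802 V.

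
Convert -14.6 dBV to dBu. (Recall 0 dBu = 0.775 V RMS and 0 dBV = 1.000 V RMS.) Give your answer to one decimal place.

The offset between the scales is 20·log₁₀(0.775/1.000) = −2.214 dB.
So dBu = -14.6 + 2.214 = -12.4 dBu.

-12.4 dBu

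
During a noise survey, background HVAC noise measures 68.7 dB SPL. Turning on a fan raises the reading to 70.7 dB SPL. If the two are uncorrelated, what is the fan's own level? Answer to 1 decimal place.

66.4 dB SPL

Background correction is a power subtraction:
L_src = 10·log₁₀(10^(70.7/10) − 10^(68.7/10)) = 10·log₁₀(4336000) = 66.4 dB SPL.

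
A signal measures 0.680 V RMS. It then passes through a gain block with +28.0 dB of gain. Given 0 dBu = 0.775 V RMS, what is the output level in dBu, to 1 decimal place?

Input level: 20·log₁₀(0.680/0.775) = -1.14 dBu.
Output: -1.14 + 28.0 = +26.9 dBu.

+26.9 dBu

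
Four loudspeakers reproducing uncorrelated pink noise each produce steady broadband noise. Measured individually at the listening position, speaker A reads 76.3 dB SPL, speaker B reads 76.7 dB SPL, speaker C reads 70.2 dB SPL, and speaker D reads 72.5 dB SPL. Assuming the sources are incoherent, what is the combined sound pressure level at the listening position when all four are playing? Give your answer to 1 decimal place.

Uncorrelated sources add in intensity (power), not in dB.
L_total = 10·log₁₀(10^(76.3/10) + 10^(76.7/10) + 10^(70.2/10) + 10^(72.5/10)) = 10·log₁₀(117700000) = 80.7 dB SPL.

80.7 dB SPL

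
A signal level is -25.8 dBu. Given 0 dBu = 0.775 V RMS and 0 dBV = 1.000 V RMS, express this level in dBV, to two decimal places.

The offset between the scales is 20·log₁₀(0.775/1.000) = −2.214 dB.
So dBV = -25.8 − 2.214 = -28.01 dBV.

-28.01 dBV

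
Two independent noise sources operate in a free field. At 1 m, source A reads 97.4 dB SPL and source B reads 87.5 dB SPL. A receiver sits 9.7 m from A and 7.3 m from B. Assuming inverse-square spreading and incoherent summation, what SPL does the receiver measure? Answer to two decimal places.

At the listener: L_A = 97.4 − 20·log₁₀(9.7) = 77.665 dB; L_B = 87.5 − 20·log₁₀(7.3) = 70.234 dB.
Combined: 10·log₁₀(10^(77.665/10)+10^(70.234/10)) = 78.39 dB SPL.

78.39 dB SPL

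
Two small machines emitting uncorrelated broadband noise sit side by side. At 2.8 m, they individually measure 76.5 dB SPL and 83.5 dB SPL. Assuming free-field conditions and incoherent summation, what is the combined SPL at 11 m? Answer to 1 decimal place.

72.4 dB SPL

Combined at 2.8 m: 10·log₁₀(10^(76.5/10)+10^(83.5/10)) = 84.29 dB SPL.
Then apply −20·log₁₀(11/2.8) = -11.88 dB → 72.4 dB SPL.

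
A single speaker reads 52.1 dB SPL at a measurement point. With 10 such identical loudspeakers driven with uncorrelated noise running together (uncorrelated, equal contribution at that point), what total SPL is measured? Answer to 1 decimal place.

62.1 dB SPL

10 equal incoherent sources raise the level by 10·log₁₀(10) = 10.00 dB.
L_total = 52.1 + 10.00 = 62.1 dB SPL.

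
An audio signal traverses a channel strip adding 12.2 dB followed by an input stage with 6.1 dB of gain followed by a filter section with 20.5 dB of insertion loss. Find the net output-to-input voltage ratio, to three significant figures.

Net gain = 12.2 + 6.1 + (−20.5) = -2.2 dB.
Voltage ratio = 10^(-2.2/20) = 0.776.

0.776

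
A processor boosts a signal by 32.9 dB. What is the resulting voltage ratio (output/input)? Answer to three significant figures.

Voltage ratio = 10^(dB/20).
10^(32.9/20) = 10^(1.645) = 44.2.

44.2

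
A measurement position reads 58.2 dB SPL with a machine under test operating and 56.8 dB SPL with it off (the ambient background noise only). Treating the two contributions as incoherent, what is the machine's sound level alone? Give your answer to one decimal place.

Background correction is a power subtraction:
L_src = 10·log₁₀(10^(58.2/10) − 10^(56.8/10)) = 10·log₁₀(182100) = 52.6 dB SPL.

52.6 dB SPL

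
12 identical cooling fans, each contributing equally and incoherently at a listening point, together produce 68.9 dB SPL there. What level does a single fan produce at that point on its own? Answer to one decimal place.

12 equal incoherent sources add 10·log₁₀(12) = 10.79 dB over one source.
L_one = 68.9 − 10.79 = 58.1 dB SPL.

58.1 dB SPL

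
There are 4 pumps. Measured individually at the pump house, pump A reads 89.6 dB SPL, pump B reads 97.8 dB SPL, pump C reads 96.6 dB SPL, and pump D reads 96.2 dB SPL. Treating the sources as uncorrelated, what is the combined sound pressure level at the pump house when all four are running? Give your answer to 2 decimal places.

101.95 dB SPL

Uncorrelated sources add in intensity (power), not in dB.
L_total = 10·log₁₀(10^(89.6/10) + 10^(97.8/10) + 10^(96.6/10) + 10^(96.2/10)) = 10·log₁₀(15677000000) = 101.95 dB SPL.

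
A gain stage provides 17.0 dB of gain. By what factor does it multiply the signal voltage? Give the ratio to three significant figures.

7.08

Voltage ratio = 10^(dB/20).
10^(17.0/20) = 10^(0.8500) = 7.08.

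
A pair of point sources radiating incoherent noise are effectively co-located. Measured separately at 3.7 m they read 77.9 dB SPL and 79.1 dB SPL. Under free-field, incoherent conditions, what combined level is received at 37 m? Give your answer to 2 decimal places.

Combined at 3.7 m: 10·log₁₀(10^(77.9/10)+10^(79.1/10)) = 81.552 dB SPL.
Then apply −20·log₁₀(37/3.7) = -20.000 dB → 61.55 dB SPL.

61.55 dB SPL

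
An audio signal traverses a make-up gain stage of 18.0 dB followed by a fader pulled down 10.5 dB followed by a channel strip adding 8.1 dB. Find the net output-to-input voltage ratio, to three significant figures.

6.03

Net gain = 18.0 + (−10.5) + 8.1 = 15.6 dB.
Voltage ratio = 10^(15.6/20) = 6.03.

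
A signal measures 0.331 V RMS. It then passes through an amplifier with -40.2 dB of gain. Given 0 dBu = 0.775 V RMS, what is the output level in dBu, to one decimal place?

-47.6 dBu

Input level: 20·log₁₀(0.331/0.775) = -7.39 dBu.
Output: -7.39 − 40.2 = -47.6 dBu.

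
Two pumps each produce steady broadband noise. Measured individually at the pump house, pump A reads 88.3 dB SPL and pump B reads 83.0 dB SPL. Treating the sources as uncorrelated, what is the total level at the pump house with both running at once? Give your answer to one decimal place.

89.4 dB SPL

Add the sources as powers (linear), then convert back to dB:
L_total = 10·log₁₀(10^(88.3/10) + 10^(83.0/10)) = 10·log₁₀(875600000) = 89.4 dB SPL.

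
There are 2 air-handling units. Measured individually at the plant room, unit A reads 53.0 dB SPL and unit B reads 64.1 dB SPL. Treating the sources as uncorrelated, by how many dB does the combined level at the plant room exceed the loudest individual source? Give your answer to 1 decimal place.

Add the sources as powers (linear), then convert back to dB:
L_total = 10·log₁₀(10^(53.0/10) + 10^(64.1/10)) = 64.42 dB SPL.
Excess over the loudest (64.1 dB): 64.42 − 64.1 = 0.3 dB.

0.3 dB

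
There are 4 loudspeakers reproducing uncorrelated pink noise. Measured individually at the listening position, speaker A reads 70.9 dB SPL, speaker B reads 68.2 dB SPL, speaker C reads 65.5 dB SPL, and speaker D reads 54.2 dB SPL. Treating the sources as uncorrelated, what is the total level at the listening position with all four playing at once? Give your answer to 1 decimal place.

Add the sources as powers (linear), then convert back to dB:
L_total = 10·log₁₀(10^(70.9/10) + 10^(68.2/10) + 10^(65.5/10) + 10^(54.2/10)) = 10·log₁₀(22720000) = 73.6 dB SPL.

73.6 dB SPL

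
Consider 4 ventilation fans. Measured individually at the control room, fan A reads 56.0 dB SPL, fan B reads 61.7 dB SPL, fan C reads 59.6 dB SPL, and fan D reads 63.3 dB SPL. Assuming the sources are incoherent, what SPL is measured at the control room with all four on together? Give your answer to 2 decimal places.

Add the sources as powers (linear), then convert back to dB:
L_total = 10·log₁₀(10^(56.0/10) + 10^(61.7/10) + 10^(59.6/10) + 10^(63.3/10)) = 10·log₁₀(4927000) = 66.93 dB SPL.

66.93 dB SPL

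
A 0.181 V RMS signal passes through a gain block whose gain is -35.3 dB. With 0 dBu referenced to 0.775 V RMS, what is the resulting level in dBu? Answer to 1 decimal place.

-47.9 dBu

Input level: 20·log₁₀(0.181/0.775) = -12.63 dBu.
Output: -12.63 − 35.3 = -47.9 dBu.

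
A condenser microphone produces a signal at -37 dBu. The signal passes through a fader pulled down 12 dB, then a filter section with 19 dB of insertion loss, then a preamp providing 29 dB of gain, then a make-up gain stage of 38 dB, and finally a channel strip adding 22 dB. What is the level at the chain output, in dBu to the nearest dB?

+21 dBu

In dB, series stages simply add:
-37 − 12 − 19 + 29 + 38 + 22 = +21 dBu.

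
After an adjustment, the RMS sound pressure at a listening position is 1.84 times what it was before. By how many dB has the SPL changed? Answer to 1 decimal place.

5.3 dB

Sound pressure is an amplitude quantity: ΔL = 20·log₁₀(p₂/p₁).
20·log₁₀(1.84) = 5.3 dB.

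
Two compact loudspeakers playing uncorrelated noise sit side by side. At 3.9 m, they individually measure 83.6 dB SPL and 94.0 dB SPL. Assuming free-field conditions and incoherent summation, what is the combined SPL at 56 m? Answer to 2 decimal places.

71.24 dB SPL

Combined at 3.9 m: 10·log₁₀(10^(83.6/10)+10^(94.0/10)) = 94.379 dB SPL.
Then apply −20·log₁₀(56/3.9) = -23.142 dB → 71.24 dB SPL.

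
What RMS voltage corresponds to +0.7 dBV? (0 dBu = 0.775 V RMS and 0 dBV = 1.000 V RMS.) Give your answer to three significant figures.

V = 1.000 V × 10^(+0.7/20).
= 1.000 × 1.084 = 1.08 V.

1.08 V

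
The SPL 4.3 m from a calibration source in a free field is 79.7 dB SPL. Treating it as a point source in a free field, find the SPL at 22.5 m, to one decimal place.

65.3 dB SPL

Free-field point source: level drops by 20·log₁₀ of the distance ratio.
ΔL = −20·log₁₀(22.5/4.3) = -14.37 dB, so L₂ = 79.7 + (-14.37) = 65.3 dB SPL.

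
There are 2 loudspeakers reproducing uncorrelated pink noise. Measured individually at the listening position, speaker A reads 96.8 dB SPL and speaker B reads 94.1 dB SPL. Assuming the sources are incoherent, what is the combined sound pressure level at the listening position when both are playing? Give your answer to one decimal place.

98.7 dB SPL

Add the sources as powers (linear), then convert back to dB:
L_total = 10·log₁₀(10^(96.8/10) + 10^(94.1/10)) = 10·log₁₀(7357000000) = 98.7 dB SPL.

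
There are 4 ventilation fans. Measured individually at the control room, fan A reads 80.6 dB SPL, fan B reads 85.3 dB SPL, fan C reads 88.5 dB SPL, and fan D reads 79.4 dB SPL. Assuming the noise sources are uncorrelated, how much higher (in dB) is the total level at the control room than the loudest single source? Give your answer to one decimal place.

2.5 dB

Add the sources as powers (linear), then convert back to dB:
L_total = 10·log₁₀(10^(80.6/10) + 10^(85.3/10) + 10^(88.5/10) + 10^(79.4/10)) = 90.96 dB SPL.
Excess over the loudest (88.5 dB): 90.96 − 88.5 = 2.5 dB.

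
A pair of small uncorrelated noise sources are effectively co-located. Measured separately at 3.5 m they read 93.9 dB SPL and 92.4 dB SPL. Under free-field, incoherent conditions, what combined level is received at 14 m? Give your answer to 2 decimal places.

Combined at 3.5 m: 10·log₁₀(10^(93.9/10)+10^(92.4/10)) = 96.225 dB SPL.
Then apply −20·log₁₀(14/3.5) = -12.041 dB → 84.18 dB SPL.

84.18 dB SPL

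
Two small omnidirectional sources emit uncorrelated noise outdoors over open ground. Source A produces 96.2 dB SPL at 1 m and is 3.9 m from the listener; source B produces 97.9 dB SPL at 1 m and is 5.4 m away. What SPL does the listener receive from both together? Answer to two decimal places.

At the listener: L_A = 96.2 − 20·log₁₀(3.9) = 84.379 dB; L_B = 97.9 − 20·log₁₀(5.4) = 83.252 dB.
Combined: 10·log₁₀(10^(84.379/10)+10^(83.252/10)) = 86.86 dB SPL.

86.86 dB SPL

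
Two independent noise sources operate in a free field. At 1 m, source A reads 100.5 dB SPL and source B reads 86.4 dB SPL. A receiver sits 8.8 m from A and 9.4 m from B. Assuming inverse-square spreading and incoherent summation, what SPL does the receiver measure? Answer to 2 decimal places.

At the listener: L_A = 100.5 − 20·log₁₀(8.8) = 81.610 dB; L_B = 86.4 − 20·log₁₀(9.4) = 66.937 dB.
Combined: 10·log₁₀(10^(81.610/10)+10^(66.937/10)) = 81.76 dB SPL.

81.76 dB SPL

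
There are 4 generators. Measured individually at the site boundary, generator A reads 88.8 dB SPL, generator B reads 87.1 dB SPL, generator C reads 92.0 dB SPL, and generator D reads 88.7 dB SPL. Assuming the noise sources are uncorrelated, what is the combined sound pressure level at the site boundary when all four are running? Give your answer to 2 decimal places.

95.56 dB SPL

Uncorrelated sources add in intensity (power), not in dB.
L_total = 10·log₁₀(10^(88.8/10) + 10^(87.1/10) + 10^(92.0/10) + 10^(88.7/10)) = 10·log₁₀(3598000000) = 95.56 dB SPL.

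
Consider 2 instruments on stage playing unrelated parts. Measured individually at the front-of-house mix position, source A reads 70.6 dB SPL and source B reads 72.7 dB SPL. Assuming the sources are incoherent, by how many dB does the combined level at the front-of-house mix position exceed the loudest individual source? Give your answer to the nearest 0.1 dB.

2.1 dB

Incoherent sources sum as intensities:
L_total = 10·log₁₀(10^(70.6/10) + 10^(72.7/10)) = 74.79 dB SPL.
Excess over the loudest (72.7 dB): 74.79 − 72.7 = 2.1 dB.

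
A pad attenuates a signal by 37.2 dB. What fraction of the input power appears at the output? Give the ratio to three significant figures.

0.000191

Power ratio = 10^(dB/10).
10^(-37.2/10) = 10^(-3.720) = 0.000191.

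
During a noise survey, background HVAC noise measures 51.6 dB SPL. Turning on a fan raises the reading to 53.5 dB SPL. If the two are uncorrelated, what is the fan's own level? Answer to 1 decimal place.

49.0 dB SPL

Background correction is a power subtraction:
L_src = 10·log₁₀(10^(53.5/10) − 10^(51.6/10)) = 10·log₁₀(79330) = 49.0 dB SPL.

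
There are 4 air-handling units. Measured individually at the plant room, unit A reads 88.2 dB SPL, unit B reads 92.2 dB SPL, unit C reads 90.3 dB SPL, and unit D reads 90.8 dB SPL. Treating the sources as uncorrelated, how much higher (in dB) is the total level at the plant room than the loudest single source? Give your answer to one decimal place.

4.4 dB

Uncorrelated sources add in intensity (power), not in dB.
L_total = 10·log₁₀(10^(88.2/10) + 10^(92.2/10) + 10^(90.3/10) + 10^(90.8/10)) = 96.62 dB SPL.
Excess over the loudest (92.2 dB): 96.62 − 92.2 = 4.4 dB.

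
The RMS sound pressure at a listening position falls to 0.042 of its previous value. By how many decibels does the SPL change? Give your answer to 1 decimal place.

-27.5 dB

SPL change from a pressure ratio uses the 20·log₁₀ form:
20·log₁₀(0.042) = -27.5 dB.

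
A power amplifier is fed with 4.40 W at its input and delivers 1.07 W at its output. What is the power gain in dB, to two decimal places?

-6.14 dB

For a power ratio, dB = 10·log₁₀(P₂/P₁).
10·log₁₀(1.07/4.40) = 10·log₁₀(0.2432) = -6.14 dB.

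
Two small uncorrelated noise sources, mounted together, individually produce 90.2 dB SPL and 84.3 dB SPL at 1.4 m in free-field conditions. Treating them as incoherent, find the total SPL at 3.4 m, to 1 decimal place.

Combined at 1.4 m: 10·log₁₀(10^(90.2/10)+10^(84.3/10)) = 91.19 dB SPL.
Then apply −20·log₁₀(3.4/1.4) = -7.71 dB → 83.5 dB SPL.

83.5 dB SPL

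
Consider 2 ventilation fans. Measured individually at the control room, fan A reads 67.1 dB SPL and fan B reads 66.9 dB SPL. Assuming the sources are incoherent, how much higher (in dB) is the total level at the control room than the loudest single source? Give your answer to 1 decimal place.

Incoherent sources sum as intensities:
L_total = 10·log₁₀(10^(67.1/10) + 10^(66.9/10)) = 70.01 dB SPL.
Excess over the loudest (67.1 dB): 70.01 − 67.1 = 2.9 dB.

2.9 dB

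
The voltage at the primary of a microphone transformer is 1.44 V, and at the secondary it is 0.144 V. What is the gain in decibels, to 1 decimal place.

For a voltage ratio, dB = 20·log₁₀(V₂/V₁).
20·log₁₀(0.144/1.44) = 20·log₁₀(0.1000) = -20.0 dB.

-20.0 dB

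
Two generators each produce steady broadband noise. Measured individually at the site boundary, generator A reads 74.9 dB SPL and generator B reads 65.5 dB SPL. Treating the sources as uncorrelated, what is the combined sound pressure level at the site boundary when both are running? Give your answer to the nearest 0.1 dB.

Add the sources as powers (linear), then convert back to dB:
L_total = 10·log₁₀(10^(74.9/10) + 10^(65.5/10)) = 10·log₁₀(34450000) = 75.4 dB SPL.

75.4 dB SPL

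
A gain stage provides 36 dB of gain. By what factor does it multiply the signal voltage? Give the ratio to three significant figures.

Voltage ratio = 10^(dB/20).
10^(36/20) = 10^(1.800) = 63.1.

63.1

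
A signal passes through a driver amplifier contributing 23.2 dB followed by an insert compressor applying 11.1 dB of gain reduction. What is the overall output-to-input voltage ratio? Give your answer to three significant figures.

4.03

Net gain = 23.2 + (−11.1) = 12.1 dB.
Voltage ratio = 10^(12.1/20) = 4.03.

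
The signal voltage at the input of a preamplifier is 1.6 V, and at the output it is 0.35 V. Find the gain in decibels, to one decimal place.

Voltage is an amplitude quantity, so gain = 20·log₁₀(V_out/V_in).
20·log₁₀(0.35/1.6) = 20·log₁₀(0.2187) = -13.2 dB.

-13.2 dB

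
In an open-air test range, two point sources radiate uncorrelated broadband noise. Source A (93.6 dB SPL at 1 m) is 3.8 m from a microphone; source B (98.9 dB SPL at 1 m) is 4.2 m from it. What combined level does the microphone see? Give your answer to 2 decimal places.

87.77 dB SPL

At the listener: L_A = 93.6 − 20·log₁₀(3.8) = 82.004 dB; L_B = 98.9 − 20·log₁₀(4.2) = 86.435 dB.
Combined: 10·log₁₀(10^(82.004/10)+10^(86.435/10)) = 87.77 dB SPL.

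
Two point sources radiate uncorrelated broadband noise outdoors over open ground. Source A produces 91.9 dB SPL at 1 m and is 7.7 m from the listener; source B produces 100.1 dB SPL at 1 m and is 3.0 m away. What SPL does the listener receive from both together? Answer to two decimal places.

At the listener: L_A = 91.9 − 20·log₁₀(7.7) = 74.170 dB; L_B = 100.1 − 20·log₁₀(3.0) = 90.558 dB.
Combined: 10·log₁₀(10^(74.170/10)+10^(90.558/10)) = 90.66 dB SPL.

90.66 dB SPL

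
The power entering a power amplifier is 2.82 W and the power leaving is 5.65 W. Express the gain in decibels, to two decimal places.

For a power ratio, dB = 10·log₁₀(P₂/P₁).
10·log₁₀(5.65/2.82) = 10·log₁₀(2.004) = 3.02 dB.

3.02 dB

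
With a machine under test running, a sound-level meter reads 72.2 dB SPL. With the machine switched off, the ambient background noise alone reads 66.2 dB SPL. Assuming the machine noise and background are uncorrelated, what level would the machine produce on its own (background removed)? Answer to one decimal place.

70.9 dB SPL

Subtract intensities: L_src = 10·log₁₀(10^(L_total/10) − 10^(L_bg/10)).
L_src = 10·log₁₀(10^(72.2/10) − 10^(66.2/10)) = 10·log₁₀(12430000) = 70.9 dB SPL.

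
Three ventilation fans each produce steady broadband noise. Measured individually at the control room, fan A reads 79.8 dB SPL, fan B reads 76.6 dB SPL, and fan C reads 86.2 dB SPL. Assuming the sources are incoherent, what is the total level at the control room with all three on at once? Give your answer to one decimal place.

Incoherent sources sum as intensities:
L_total = 10·log₁₀(10^(79.8/10) + 10^(76.6/10) + 10^(86.2/10)) = 10·log₁₀(558100000) = 87.5 dB SPL.

87.5 dB SPL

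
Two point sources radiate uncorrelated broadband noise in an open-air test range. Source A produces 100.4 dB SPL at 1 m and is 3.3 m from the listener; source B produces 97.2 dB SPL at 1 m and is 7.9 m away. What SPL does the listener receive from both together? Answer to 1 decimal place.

At the listener: L_A = 100.4 − 20·log₁₀(3.3) = 90.03 dB; L_B = 97.2 − 20·log₁₀(7.9) = 79.25 dB.
Combined: 10·log₁₀(10^(90.03/10)+10^(79.25/10)) = 90.4 dB SPL.

90.4 dB SPL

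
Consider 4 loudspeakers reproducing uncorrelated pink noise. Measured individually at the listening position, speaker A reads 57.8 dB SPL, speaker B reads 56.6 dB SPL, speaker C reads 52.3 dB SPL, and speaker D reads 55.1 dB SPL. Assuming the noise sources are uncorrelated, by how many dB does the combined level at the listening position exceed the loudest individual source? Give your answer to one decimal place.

Incoherent sources sum as intensities:
L_total = 10·log₁₀(10^(57.8/10) + 10^(56.6/10) + 10^(52.3/10) + 10^(55.1/10)) = 61.91 dB SPL.
Excess over the loudest (57.8 dB): 61.91 − 57.8 = 4.1 dB.

4.1 dB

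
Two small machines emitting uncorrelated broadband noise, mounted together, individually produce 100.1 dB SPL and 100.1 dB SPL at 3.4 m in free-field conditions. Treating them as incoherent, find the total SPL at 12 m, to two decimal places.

Combined at 3.4 m: 10·log₁₀(10^(100.1/10)+10^(100.1/10)) = 103.110 dB SPL.
Then apply −20·log₁₀(12/3.4) = -10.954 dB → 92.16 dB SPL.

92.16 dB SPL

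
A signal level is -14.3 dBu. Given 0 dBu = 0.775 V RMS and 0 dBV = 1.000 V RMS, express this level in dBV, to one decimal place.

The offset between the scales is 20·log₁₀(0.775/1.000) = −2.214 dB.
So dBV = -14.3 − 2.214 = -16.5 dBV.

-16.5 dBV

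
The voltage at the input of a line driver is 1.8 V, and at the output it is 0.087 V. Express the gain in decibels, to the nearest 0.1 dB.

-26.3 dB

Voltage is an amplitude quantity, so gain = 20·log₁₀(V_out/V_in).
20·log₁₀(0.087/1.8) = 20·log₁₀(0.04833) = -26.3 dB.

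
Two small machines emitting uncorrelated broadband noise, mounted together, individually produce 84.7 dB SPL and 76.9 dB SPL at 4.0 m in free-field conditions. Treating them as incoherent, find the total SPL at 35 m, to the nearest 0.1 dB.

66.5 dB SPL

Combined at 4.0 m: 10·log₁₀(10^(84.7/10)+10^(76.9/10)) = 85.37 dB SPL.
Then apply −20·log₁₀(35/4.0) = -18.84 dB → 66.5 dB SPL.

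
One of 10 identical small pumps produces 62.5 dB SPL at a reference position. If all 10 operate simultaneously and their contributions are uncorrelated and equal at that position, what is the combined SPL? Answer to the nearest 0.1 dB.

72.5 dB SPL

10 equal incoherent sources raise the level by 10·log₁₀(10) = 10.00 dB.
L_total = 62.5 + 10.00 = 72.5 dB SPL.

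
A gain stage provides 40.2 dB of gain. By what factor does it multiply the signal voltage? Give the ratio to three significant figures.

Voltage ratio = 10^(dB/20).
10^(40.2/20) = 10^(2.010) = 102.

102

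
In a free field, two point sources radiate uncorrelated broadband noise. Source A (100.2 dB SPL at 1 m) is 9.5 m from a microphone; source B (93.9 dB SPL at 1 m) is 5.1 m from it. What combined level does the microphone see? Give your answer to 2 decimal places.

At the listener: L_A = 100.2 − 20·log₁₀(9.5) = 80.646 dB; L_B = 93.9 − 20·log₁₀(5.1) = 79.749 dB.
Combined: 10·log₁₀(10^(80.646/10)+10^(79.749/10)) = 83.23 dB SPL.

83.23 dB SPL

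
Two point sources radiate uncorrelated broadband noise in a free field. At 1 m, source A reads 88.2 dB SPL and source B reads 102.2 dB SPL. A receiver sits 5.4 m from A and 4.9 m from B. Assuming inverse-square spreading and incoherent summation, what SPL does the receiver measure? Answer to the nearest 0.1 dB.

At the listener: L_A = 88.2 − 20·log₁₀(5.4) = 73.55 dB; L_B = 102.2 − 20·log₁₀(4.9) = 88.40 dB.
Combined: 10·log₁₀(10^(73.55/10)+10^(88.40/10)) = 88.5 dB SPL.

88.5 dB SPL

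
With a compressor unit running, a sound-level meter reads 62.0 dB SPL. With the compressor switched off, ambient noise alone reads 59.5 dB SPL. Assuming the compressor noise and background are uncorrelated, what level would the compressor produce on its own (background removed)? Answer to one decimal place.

58.4 dB SPL

Remove the background by subtracting linear intensities:
L_src = 10·log₁₀(10^(62.0/10) − 10^(59.5/10)) = 10·log₁₀(693600) = 58.4 dB SPL.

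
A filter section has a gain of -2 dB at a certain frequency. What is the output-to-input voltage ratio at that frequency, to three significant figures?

0.794

Voltage ratio = 10^(dB/20).
10^(-2/20) = 10^(-0.1000) = 0.794.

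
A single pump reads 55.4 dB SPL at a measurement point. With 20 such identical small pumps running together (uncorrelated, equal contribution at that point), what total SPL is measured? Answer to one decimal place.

20 equal incoherent sources raise the level by 10·log₁₀(20) = 13.01 dB.
L_total = 55.4 + 13.01 = 68.4 dB SPL.

68.4 dB SPL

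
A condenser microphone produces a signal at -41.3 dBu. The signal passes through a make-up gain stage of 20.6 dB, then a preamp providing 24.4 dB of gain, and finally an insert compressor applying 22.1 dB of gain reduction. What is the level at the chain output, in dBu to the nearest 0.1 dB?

In dB, series stages simply add:
-41.3 + 20.6 + 24.4 − 22.1 = -18.4 dBu.

-18.4 dBu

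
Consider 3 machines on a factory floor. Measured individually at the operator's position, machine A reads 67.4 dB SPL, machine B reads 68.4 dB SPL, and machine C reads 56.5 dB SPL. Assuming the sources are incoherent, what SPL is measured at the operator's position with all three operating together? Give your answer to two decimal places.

Add the sources as powers (linear), then convert back to dB:
L_total = 10·log₁₀(10^(67.4/10) + 10^(68.4/10) + 10^(56.5/10)) = 10·log₁₀(12860000) = 71.09 dB SPL.

71.09 dB SPL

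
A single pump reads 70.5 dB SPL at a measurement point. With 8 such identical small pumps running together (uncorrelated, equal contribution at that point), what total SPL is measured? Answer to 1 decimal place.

79.5 dB SPL

8 equal incoherent sources raise the level by 10·log₁₀(8) = 9.03 dB.
L_total = 70.5 + 9.03 = 79.5 dB SPL.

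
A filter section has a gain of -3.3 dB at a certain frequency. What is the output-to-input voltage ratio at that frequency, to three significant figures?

Voltage ratio = 10^(dB/20).
10^(-3.3/20) = 10^(-0.1650) = 0.684.

0.684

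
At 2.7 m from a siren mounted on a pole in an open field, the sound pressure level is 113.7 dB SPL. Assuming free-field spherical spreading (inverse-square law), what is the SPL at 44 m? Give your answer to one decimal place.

89.5 dB SPL

Inverse-square spreading gives ΔL = −20·log₁₀(d₂/d₁).
ΔL = −20·log₁₀(44/2.7) = -24.24 dB, so L₂ = 113.7 + (-24.24) = 89.5 dB SPL.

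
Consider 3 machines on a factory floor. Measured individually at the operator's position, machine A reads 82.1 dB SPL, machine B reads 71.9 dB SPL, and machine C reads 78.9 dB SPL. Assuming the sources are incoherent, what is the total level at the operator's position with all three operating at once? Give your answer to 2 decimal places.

84.07 dB SPL

Add the sources as powers (linear), then convert back to dB:
L_total = 10·log₁₀(10^(82.1/10) + 10^(71.9/10) + 10^(78.9/10)) = 10·log₁₀(255300000) = 84.07 dB SPL.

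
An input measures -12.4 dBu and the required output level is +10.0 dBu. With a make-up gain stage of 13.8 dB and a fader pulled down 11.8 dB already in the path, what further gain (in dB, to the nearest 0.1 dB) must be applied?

The required make-up gain is the shortfall in the dB sum.
G = +10.0 − (-12.4) − 13.8 + 11.8 = 20.4 dB.

20.4 dB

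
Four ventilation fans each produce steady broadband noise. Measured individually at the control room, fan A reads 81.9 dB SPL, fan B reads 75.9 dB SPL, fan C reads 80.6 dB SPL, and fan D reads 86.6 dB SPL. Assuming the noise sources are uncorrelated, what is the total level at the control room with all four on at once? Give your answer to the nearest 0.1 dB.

Incoherent sources sum as intensities:
L_total = 10·log₁₀(10^(81.9/10) + 10^(75.9/10) + 10^(80.6/10) + 10^(86.6/10)) = 10·log₁₀(765700000) = 88.8 dB SPL.

88.8 dB SPL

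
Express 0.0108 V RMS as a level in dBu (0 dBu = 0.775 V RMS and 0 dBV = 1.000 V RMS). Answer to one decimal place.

-37.1 dBu

dBu = 20·log₁₀(V / 0.775 V).
20·log₁₀(0.0108/0.775) = -37.1 dBu.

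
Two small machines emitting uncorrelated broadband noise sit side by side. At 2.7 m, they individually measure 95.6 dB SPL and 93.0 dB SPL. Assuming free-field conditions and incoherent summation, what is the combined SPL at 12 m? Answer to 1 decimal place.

84.5 dB SPL

Combined at 2.7 m: 10·log₁₀(10^(95.6/10)+10^(93.0/10)) = 97.50 dB SPL.
Then apply −20·log₁₀(12/2.7) = -12.96 dB → 84.5 dB SPL.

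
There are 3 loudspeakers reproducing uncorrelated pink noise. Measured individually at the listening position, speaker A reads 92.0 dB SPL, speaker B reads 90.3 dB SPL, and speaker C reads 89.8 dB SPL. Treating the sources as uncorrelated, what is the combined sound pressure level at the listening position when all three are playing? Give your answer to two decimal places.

95.58 dB SPL

Uncorrelated sources add in intensity (power), not in dB.
L_total = 10·log₁₀(10^(92.0/10) + 10^(90.3/10) + 10^(89.8/10)) = 10·log₁₀(3611000000) = 95.58 dB SPL.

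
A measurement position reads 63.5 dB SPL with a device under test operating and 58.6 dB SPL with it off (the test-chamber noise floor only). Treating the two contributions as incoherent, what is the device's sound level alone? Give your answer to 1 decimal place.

61.8 dB SPL

Subtract intensities: L_src = 10·log₁₀(10^(L_total/10) − 10^(L_bg/10)).
L_src = 10·log₁₀(10^(63.5/10) − 10^(58.6/10)) = 10·log₁₀(1514000) = 61.8 dB SPL.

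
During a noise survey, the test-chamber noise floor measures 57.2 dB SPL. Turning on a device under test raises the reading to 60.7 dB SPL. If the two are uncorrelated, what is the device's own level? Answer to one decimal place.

58.1 dB SPL

Subtract intensities: L_src = 10·log₁₀(10^(L_total/10) − 10^(L_bg/10)).
L_src = 10·log₁₀(10^(60.7/10) − 10^(57.2/10)) = 10·log₁₀(650100) = 58.1 dB SPL.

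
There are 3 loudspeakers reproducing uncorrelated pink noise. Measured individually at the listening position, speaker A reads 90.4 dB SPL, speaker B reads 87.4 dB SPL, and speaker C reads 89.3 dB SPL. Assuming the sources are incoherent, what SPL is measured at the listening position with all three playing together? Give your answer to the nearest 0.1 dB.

94.0 dB SPL

Add the sources as powers (linear), then convert back to dB:
L_total = 10·log₁₀(10^(90.4/10) + 10^(87.4/10) + 10^(89.3/10)) = 10·log₁₀(2497000000) = 94.0 dB SPL.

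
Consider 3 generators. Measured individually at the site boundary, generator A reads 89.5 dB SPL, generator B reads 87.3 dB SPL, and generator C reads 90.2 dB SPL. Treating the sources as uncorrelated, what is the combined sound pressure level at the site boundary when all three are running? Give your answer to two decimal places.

93.94 dB SPL

Add the sources as powers (linear), then convert back to dB:
L_total = 10·log₁₀(10^(89.5/10) + 10^(87.3/10) + 10^(90.2/10)) = 10·log₁₀(2475000000) = 93.94 dB SPL.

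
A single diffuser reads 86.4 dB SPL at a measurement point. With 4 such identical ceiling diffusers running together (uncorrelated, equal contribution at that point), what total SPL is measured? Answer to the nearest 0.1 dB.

92.4 dB SPL

4 equal incoherent sources raise the level by 10·log₁₀(4) = 6.02 dB.
L_total = 86.4 + 6.02 = 92.4 dB SPL.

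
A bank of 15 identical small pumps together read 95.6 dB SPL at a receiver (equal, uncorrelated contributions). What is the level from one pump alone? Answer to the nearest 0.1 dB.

83.8 dB SPL

15 equal incoherent sources add 10·log₁₀(15) = 11.76 dB over one source.
L_one = 95.6 − 11.76 = 83.8 dB SPL.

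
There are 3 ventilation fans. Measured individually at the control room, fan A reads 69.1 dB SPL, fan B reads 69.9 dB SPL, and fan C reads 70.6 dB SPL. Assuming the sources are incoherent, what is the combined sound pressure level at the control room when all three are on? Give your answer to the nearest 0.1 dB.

Uncorrelated sources add in intensity (power), not in dB.
L_total = 10·log₁₀(10^(69.1/10) + 10^(69.9/10) + 10^(70.6/10)) = 10·log₁₀(29380000) = 74.7 dB SPL.

74.7 dB SPL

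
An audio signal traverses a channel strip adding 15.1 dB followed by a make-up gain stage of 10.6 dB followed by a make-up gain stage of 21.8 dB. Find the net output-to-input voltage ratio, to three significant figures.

237

Net gain = 15.1 + 10.6 + 21.8 = 47.5 dB.
Voltage ratio = 10^(47.5/20) = 237.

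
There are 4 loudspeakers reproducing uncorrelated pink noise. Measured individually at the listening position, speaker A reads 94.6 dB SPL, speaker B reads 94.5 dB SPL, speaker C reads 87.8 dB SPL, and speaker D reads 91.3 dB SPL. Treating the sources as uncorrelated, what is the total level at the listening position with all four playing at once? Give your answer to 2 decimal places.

98.84 dB SPL

Incoherent sources sum as intensities:
L_total = 10·log₁₀(10^(94.6/10) + 10^(94.5/10) + 10^(87.8/10) + 10^(91.3/10)) = 10·log₁₀(7654000000) = 98.84 dB SPL.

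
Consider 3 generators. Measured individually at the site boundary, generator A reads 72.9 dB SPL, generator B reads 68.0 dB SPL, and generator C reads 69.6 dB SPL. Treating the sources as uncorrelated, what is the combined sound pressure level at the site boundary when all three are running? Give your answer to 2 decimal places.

75.43 dB SPL

Uncorrelated sources add in intensity (power), not in dB.
L_total = 10·log₁₀(10^(72.9/10) + 10^(68.0/10) + 10^(69.6/10)) = 10·log₁₀(34930000) = 75.43 dB SPL.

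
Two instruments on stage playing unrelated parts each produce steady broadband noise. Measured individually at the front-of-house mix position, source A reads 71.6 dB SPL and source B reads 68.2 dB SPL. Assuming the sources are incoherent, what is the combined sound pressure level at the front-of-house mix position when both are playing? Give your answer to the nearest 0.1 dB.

73.2 dB SPL

Add the sources as powers (linear), then convert back to dB:
L_total = 10·log₁₀(10^(71.6/10) + 10^(68.2/10)) = 10·log₁₀(21060000) = 73.2 dB SPL.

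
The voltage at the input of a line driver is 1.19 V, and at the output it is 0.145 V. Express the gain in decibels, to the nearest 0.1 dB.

-18.3 dB

Voltage ratio → dB uses the 20·log₁₀ form:
20·log₁₀(0.145/1.19) = 20·log₁₀(0.1218) = -18.3 dB.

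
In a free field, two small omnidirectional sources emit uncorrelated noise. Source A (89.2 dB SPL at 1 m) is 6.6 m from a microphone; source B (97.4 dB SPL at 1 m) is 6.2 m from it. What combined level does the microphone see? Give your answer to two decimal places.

At the listener: L_A = 89.2 − 20·log₁₀(6.6) = 72.809 dB; L_B = 97.4 − 20·log₁₀(6.2) = 81.552 dB.
Combined: 10·log₁₀(10^(72.809/10)+10^(81.552/10)) = 82.10 dB SPL.

82.10 dB SPL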